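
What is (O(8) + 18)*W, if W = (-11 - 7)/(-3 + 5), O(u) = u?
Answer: -234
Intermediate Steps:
W = -9 (W = -18/2 = -18*1/2 = -9)
(O(8) + 18)*W = (8 + 18)*(-9) = 26*(-9) = -234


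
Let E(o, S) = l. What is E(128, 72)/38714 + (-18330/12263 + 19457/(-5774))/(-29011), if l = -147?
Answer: -72157067907625/19881276313606487 ≈ -0.0036294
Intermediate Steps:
E(o, S) = -147
E(128, 72)/38714 + (-18330/12263 + 19457/(-5774))/(-29011) = -147/38714 + (-18330/12263 + 19457/(-5774))/(-29011) = -147*1/38714 + (-18330*1/12263 + 19457*(-1/5774))*(-1/29011) = -147/38714 + (-18330/12263 - 19457/5774)*(-1/29011) = -147/38714 - 344438611/70806562*(-1/29011) = -147/38714 + 344438611/2054169170182 = -72157067907625/19881276313606487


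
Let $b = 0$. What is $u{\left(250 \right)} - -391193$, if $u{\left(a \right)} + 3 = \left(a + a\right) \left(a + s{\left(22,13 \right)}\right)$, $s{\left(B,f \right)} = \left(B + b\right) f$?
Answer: $659190$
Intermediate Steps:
$s{\left(B,f \right)} = B f$ ($s{\left(B,f \right)} = \left(B + 0\right) f = B f$)
$u{\left(a \right)} = -3 + 2 a \left(286 + a\right)$ ($u{\left(a \right)} = -3 + \left(a + a\right) \left(a + 22 \cdot 13\right) = -3 + 2 a \left(a + 286\right) = -3 + 2 a \left(286 + a\right)$)
$u{\left(250 \right)} - -391193 = \left(-3 + 2 \cdot 250^{2} + 572 \cdot 250\right) - -391193 = \left(-3 + 2 \cdot 62500 + 143000\right) + 391193 = \left(-3 + 125000 + 143000\right) + 391193 = 267997 + 391193 = 659190$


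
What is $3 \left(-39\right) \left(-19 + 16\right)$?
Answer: $351$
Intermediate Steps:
$3 \left(-39\right) \left(-19 + 16\right) = \left(-117\right) \left(-3\right) = 351$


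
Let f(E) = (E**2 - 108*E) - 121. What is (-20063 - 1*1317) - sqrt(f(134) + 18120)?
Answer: -21380 - 3*sqrt(2387) ≈ -21527.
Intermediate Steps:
f(E) = -121 + E**2 - 108*E
(-20063 - 1*1317) - sqrt(f(134) + 18120) = (-20063 - 1*1317) - sqrt((-121 + 134**2 - 108*134) + 18120) = (-20063 - 1317) - sqrt((-121 + 17956 - 14472) + 18120) = -21380 - sqrt(3363 + 18120) = -21380 - sqrt(21483) = -21380 - 3*sqrt(2387)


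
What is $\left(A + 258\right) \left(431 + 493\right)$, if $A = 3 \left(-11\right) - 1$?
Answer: $206976$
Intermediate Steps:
$A = -34$ ($A = -33 - 1 = -34$)
$\left(A + 258\right) \left(431 + 493\right) = \left(-34 + 258\right) \left(431 + 493\right) = 224 \cdot 924 = 206976$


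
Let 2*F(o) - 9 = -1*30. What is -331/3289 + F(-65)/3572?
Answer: -2433733/23496616 ≈ -0.10358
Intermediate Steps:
F(o) = -21/2 (F(o) = 9/2 + (-1*30)/2 = 9/2 + (1/2)*(-30) = 9/2 - 15 = -21/2)
-331/3289 + F(-65)/3572 = -331/3289 - 21/2/3572 = -331*1/3289 - 21/2*1/3572 = -331/3289 - 21/7144 = -2433733/23496616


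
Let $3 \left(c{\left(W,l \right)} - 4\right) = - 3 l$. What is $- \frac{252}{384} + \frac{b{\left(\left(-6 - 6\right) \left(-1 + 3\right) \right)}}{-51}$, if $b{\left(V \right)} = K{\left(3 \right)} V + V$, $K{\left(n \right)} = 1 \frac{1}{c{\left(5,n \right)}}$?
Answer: $\frac{155}{544} \approx 0.28493$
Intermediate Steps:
$c{\left(W,l \right)} = 4 - l$ ($c{\left(W,l \right)} = 4 + \frac{\left(-3\right) l}{3} = 4 - l$)
$K{\left(n \right)} = \frac{1}{4 - n}$ ($K{\left(n \right)} = 1 \frac{1}{4 - n} = \frac{1}{4 - n}$)
$b{\left(V \right)} = 2 V$ ($b{\left(V \right)} = - \frac{1}{-4 + 3} V + V = - \frac{1}{-1} V + V = \left(-1\right) \left(-1\right) V + V = 1 V + V = V + V = 2 V$)
$- \frac{252}{384} + \frac{b{\left(\left(-6 - 6\right) \left(-1 + 3\right) \right)}}{-51} = - \frac{252}{384} + \frac{2 \left(-6 - 6\right) \left(-1 + 3\right)}{-51} = \left(-252\right) \frac{1}{384} + 2 \left(\left(-12\right) 2\right) \left(- \frac{1}{51}\right) = - \frac{21}{32} + 2 \left(-24\right) \left(- \frac{1}{51}\right) = - \frac{21}{32} - - \frac{16}{17} = - \frac{21}{32} + \frac{16}{17} = \frac{155}{544}$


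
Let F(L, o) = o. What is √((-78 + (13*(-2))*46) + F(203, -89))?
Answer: I*√1363 ≈ 36.919*I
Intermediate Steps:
√((-78 + (13*(-2))*46) + F(203, -89)) = √((-78 + (13*(-2))*46) - 89) = √((-78 - 26*46) - 89) = √((-78 - 1196) - 89) = √(-1274 - 89) = √(-1363) = I*√1363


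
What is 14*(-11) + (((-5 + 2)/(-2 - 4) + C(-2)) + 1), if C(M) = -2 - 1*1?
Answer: -311/2 ≈ -155.50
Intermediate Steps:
C(M) = -3 (C(M) = -2 - 1 = -3)
14*(-11) + (((-5 + 2)/(-2 - 4) + C(-2)) + 1) = 14*(-11) + (((-5 + 2)/(-2 - 4) - 3) + 1) = -154 + ((-3/(-6) - 3) + 1) = -154 + ((-3*(-⅙) - 3) + 1) = -154 + ((½ - 3) + 1) = -154 + (-5/2 + 1) = -154 - 3/2 = -311/2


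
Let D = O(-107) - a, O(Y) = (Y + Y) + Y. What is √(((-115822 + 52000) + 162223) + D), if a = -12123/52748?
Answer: √68223418744081/26374 ≈ 313.18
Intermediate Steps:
O(Y) = 3*Y (O(Y) = 2*Y + Y = 3*Y)
a = -12123/52748 (a = -12123*1/52748 = -12123/52748 ≈ -0.22983)
D = -16919985/52748 (D = 3*(-107) - 1*(-12123/52748) = -321 + 12123/52748 = -16919985/52748 ≈ -320.77)
√(((-115822 + 52000) + 162223) + D) = √(((-115822 + 52000) + 162223) - 16919985/52748) = √((-63822 + 162223) - 16919985/52748) = √(98401 - 16919985/52748) = √(5173535963/52748) = √68223418744081/26374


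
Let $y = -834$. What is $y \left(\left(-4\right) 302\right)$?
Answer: $1007472$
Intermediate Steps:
$y \left(\left(-4\right) 302\right) = - 834 \left(\left(-4\right) 302\right) = \left(-834\right) \left(-1208\right) = 1007472$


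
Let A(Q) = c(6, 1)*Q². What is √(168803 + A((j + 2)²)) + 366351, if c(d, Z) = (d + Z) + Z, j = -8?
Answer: 366351 + √179171 ≈ 3.6677e+5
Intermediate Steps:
c(d, Z) = d + 2*Z (c(d, Z) = (Z + d) + Z = d + 2*Z)
A(Q) = 8*Q² (A(Q) = (6 + 2*1)*Q² = (6 + 2)*Q² = 8*Q²)
√(168803 + A((j + 2)²)) + 366351 = √(168803 + 8*((-8 + 2)²)²) + 366351 = √(168803 + 8*((-6)²)²) + 366351 = √(168803 + 8*36²) + 366351 = √(168803 + 8*1296) + 366351 = √(168803 + 10368) + 366351 = √179171 + 366351 = 366351 + √179171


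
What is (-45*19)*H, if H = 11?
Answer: -9405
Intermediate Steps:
(-45*19)*H = -45*19*11 = -855*11 = -9405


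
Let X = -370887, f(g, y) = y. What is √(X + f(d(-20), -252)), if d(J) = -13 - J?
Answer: I*√371139 ≈ 609.21*I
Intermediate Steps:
√(X + f(d(-20), -252)) = √(-370887 - 252) = √(-371139) = I*√371139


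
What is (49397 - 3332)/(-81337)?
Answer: -46065/81337 ≈ -0.56635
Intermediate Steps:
(49397 - 3332)/(-81337) = 46065*(-1/81337) = -46065/81337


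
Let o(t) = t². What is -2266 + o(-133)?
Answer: 15423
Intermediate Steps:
-2266 + o(-133) = -2266 + (-133)² = -2266 + 17689 = 15423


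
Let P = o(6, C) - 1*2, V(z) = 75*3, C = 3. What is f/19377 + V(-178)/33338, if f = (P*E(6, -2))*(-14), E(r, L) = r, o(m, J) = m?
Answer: -2280581/215330142 ≈ -0.010591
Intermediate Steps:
V(z) = 225
P = 4 (P = 6 - 1*2 = 6 - 2 = 4)
f = -336 (f = (4*6)*(-14) = 24*(-14) = -336)
f/19377 + V(-178)/33338 = -336/19377 + 225/33338 = -336*1/19377 + 225*(1/33338) = -112/6459 + 225/33338 = -2280581/215330142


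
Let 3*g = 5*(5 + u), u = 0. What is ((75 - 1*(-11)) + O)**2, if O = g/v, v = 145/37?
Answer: 58782889/7569 ≈ 7766.3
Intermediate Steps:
g = 25/3 (g = (5*(5 + 0))/3 = (5*5)/3 = (1/3)*25 = 25/3 ≈ 8.3333)
v = 145/37 (v = 145*(1/37) = 145/37 ≈ 3.9189)
O = 185/87 (O = 25/(3*(145/37)) = (25/3)*(37/145) = 185/87 ≈ 2.1264)
((75 - 1*(-11)) + O)**2 = ((75 - 1*(-11)) + 185/87)**2 = ((75 + 11) + 185/87)**2 = (86 + 185/87)**2 = (7667/87)**2 = 58782889/7569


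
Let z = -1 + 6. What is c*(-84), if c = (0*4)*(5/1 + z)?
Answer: 0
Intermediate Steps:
z = 5
c = 0 (c = (0*4)*(5/1 + 5) = 0*(5*1 + 5) = 0*(5 + 5) = 0*10 = 0)
c*(-84) = 0*(-84) = 0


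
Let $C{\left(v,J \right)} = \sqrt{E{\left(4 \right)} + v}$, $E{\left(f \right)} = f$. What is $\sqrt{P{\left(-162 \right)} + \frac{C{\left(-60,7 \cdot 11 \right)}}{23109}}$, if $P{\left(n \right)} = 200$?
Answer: $\frac{\sqrt{106805176200 + 46218 i \sqrt{14}}}{23109} \approx 14.142 + 1.1449 \cdot 10^{-5} i$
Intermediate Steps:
$C{\left(v,J \right)} = \sqrt{4 + v}$
$\sqrt{P{\left(-162 \right)} + \frac{C{\left(-60,7 \cdot 11 \right)}}{23109}} = \sqrt{200 + \frac{\sqrt{4 - 60}}{23109}} = \sqrt{200 + \sqrt{-56} \cdot \frac{1}{23109}} = \sqrt{200 + 2 i \sqrt{14} \cdot \frac{1}{23109}} = \sqrt{200 + \frac{2 i \sqrt{14}}{23109}}$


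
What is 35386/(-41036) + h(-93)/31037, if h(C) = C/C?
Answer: -549117123/636817166 ≈ -0.86228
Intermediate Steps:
h(C) = 1
35386/(-41036) + h(-93)/31037 = 35386/(-41036) + 1/31037 = 35386*(-1/41036) + 1*(1/31037) = -17693/20518 + 1/31037 = -549117123/636817166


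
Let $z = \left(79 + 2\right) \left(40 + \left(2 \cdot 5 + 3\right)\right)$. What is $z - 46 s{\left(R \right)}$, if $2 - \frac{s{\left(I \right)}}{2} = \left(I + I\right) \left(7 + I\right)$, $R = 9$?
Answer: $30605$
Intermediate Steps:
$z = 4293$ ($z = 81 \left(40 + \left(10 + 3\right)\right) = 81 \left(40 + 13\right) = 81 \cdot 53 = 4293$)
$s{\left(I \right)} = 4 - 4 I \left(7 + I\right)$ ($s{\left(I \right)} = 4 - 2 \left(I + I\right) \left(7 + I\right) = 4 - 2 \cdot 2 I \left(7 + I\right) = 4 - 4 I \left(7 + I\right)$)
$z - 46 s{\left(R \right)} = 4293 - 46 \left(4 - 252 - 4 \cdot 9^{2}\right) = 4293 - 46 \left(4 - 252 - 324\right) = 4293 - -26312 = 4293 + 26312 = 30605$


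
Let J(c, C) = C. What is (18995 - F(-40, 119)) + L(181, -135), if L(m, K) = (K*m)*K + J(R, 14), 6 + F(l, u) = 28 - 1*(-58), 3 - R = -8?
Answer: 3317654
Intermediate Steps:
R = 11 (R = 3 - 1*(-8) = 3 + 8 = 11)
F(l, u) = 80 (F(l, u) = -6 + (28 - 1*(-58)) = -6 + (28 + 58) = -6 + 86 = 80)
L(m, K) = 14 + m*K² (L(m, K) = (K*m)*K + 14 = m*K² + 14 = 14 + m*K²)
(18995 - F(-40, 119)) + L(181, -135) = (18995 - 1*80) + (14 + 181*(-135)²) = (18995 - 80) + (14 + 181*18225) = 18915 + (14 + 3298725) = 18915 + 3298739 = 3317654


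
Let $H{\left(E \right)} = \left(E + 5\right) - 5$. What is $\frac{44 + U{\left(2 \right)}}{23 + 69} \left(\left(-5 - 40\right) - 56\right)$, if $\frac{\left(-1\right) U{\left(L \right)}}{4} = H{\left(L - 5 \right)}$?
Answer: $- \frac{1414}{23} \approx -61.478$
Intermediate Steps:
$H{\left(E \right)} = E$ ($H{\left(E \right)} = \left(5 + E\right) - 5 = E$)
$U{\left(L \right)} = 20 - 4 L$ ($U{\left(L \right)} = - 4 \left(L - 5\right) = - 4 \left(-5 + L\right) = 20 - 4 L$)
$\frac{44 + U{\left(2 \right)}}{23 + 69} \left(\left(-5 - 40\right) - 56\right) = \frac{44 + \left(20 - 8\right)}{23 + 69} \left(\left(-5 - 40\right) - 56\right) = \frac{44 + \left(20 - 8\right)}{92} \left(\left(-5 - 40\right) - 56\right) = \left(44 + 12\right) \frac{1}{92} \left(-45 - 56\right) = 56 \cdot \frac{1}{92} \left(-101\right) = \frac{14}{23} \left(-101\right) = - \frac{1414}{23}$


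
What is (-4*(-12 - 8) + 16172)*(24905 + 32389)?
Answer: 931142088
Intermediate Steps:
(-4*(-12 - 8) + 16172)*(24905 + 32389) = (-4*(-20) + 16172)*57294 = (80 + 16172)*57294 = 16252*57294 = 931142088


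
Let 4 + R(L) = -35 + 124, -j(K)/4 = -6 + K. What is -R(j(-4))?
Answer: -85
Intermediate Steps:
j(K) = 24 - 4*K (j(K) = -4*(-6 + K) = 24 - 4*K)
R(L) = 85 (R(L) = -4 + (-35 + 124) = -4 + 89 = 85)
-R(j(-4)) = -1*85 = -85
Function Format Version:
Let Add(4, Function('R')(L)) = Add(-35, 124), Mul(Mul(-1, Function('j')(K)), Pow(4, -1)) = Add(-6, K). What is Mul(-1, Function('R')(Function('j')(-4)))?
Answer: -85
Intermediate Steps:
Function('j')(K) = Add(24, Mul(-4, K)) (Function('j')(K) = Mul(-4, Add(-6, K)) = Add(24, Mul(-4, K)))
Function('R')(L) = 85 (Function('R')(L) = Add(-4, Add(-35, 124)) = Add(-4, 89) = 85)
Mul(-1, Function('R')(Function('j')(-4))) = Mul(-1, 85) = -85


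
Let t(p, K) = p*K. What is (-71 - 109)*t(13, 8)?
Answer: -18720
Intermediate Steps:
t(p, K) = K*p
(-71 - 109)*t(13, 8) = (-71 - 109)*(8*13) = -180*104 = -18720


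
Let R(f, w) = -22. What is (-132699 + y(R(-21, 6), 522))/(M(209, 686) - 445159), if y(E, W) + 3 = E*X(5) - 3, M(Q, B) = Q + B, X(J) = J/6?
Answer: 199085/666396 ≈ 0.29875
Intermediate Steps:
X(J) = J/6 (X(J) = J*(⅙) = J/6)
M(Q, B) = B + Q
y(E, W) = -6 + 5*E/6 (y(E, W) = -3 + (E*((⅙)*5) - 3) = -3 + (E*(⅚) - 3) = -3 + (5*E/6 - 3) = -3 + (-3 + 5*E/6) = -6 + 5*E/6)
(-132699 + y(R(-21, 6), 522))/(M(209, 686) - 445159) = (-132699 + (-6 + (⅚)*(-22)))/((686 + 209) - 445159) = (-132699 + (-6 - 55/3))/(895 - 445159) = (-132699 - 73/3)/(-444264) = -398170/3*(-1/444264) = 199085/666396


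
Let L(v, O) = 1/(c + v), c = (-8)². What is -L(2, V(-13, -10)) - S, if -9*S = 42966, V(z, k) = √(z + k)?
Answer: 315083/66 ≈ 4774.0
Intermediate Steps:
V(z, k) = √(k + z)
c = 64
S = -4774 (S = -⅑*42966 = -4774)
L(v, O) = 1/(64 + v)
-L(2, V(-13, -10)) - S = -1/(64 + 2) - 1*(-4774) = -1/66 + 4774 = 315083/66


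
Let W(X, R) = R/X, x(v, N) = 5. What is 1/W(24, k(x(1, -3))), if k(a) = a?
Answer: 24/5 ≈ 4.8000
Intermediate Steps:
1/W(24, k(x(1, -3))) = 1/(5/24) = 24/5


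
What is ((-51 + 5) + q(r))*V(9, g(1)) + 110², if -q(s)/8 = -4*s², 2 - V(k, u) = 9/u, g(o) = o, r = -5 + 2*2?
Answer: 12198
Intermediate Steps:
r = -1 (r = -5 + 4 = -1)
V(k, u) = 2 - 9/u
q(s) = 32*s² (q(s) = -(-32)*s² = 32*s²)
((-51 + 5) + q(r))*V(9, g(1)) + 110² = ((-51 + 5) + 32*(-1)²)*(2 - 9/1) + 110² = (-46 + 32*1)*(2 - 9*1) + 12100 = (-46 + 32)*(2 - 9) + 12100 = -14*(-7) + 12100 = 98 + 12100 = 12198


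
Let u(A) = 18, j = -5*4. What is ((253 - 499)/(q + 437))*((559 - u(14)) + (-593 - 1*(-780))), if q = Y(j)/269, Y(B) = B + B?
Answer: -16058224/39171 ≈ -409.95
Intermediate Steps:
j = -20
Y(B) = 2*B
q = -40/269 (q = (2*(-20))/269 = -40*1/269 = -40/269 ≈ -0.14870)
((253 - 499)/(q + 437))*((559 - u(14)) + (-593 - 1*(-780))) = ((253 - 499)/(-40/269 + 437))*((559 - 1*18) + (-593 - 1*(-780))) = (-246/117513/269)*((559 - 18) + (-593 + 780)) = (-246*269/117513)*(541 + 187) = -22058/39171*728 = -16058224/39171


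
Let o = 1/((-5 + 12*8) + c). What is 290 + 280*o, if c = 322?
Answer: 17150/59 ≈ 290.68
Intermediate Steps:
o = 1/413 (o = 1/((-5 + 12*8) + 322) = 1/((-5 + 96) + 322) = 1/(91 + 322) = 1/413 ≈ 0.0024213)
290 + 280*o = 290 + 280*(1/413) = 290 + 40/59 = 17150/59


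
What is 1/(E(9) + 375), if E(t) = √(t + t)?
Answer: 125/46869 - √2/46869 ≈ 0.0026368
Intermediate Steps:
E(t) = √2*√t (E(t) = √(2*t) = √2*√t)
1/(E(9) + 375) = 1/(√2*√9 + 375) = 1/(√2*3 + 375) = 1/(3*√2 + 375) = 1/(375 + 3*√2)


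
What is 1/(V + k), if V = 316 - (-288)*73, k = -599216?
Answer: -1/577876 ≈ -1.7305e-6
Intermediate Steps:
V = 21340 (V = 316 - 288*(-73) = 316 + 21024 = 21340)
1/(V + k) = 1/(21340 - 599216) = 1/(-577876) = -1/577876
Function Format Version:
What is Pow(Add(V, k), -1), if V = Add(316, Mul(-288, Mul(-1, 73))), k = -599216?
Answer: Rational(-1, 577876) ≈ -1.7305e-6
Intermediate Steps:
V = 21340 (V = Add(316, Mul(-288, -73)) = Add(316, 21024) = 21340)
Pow(Add(V, k), -1) = Pow(Add(21340, -599216), -1) = Pow(-577876, -1) = Rational(-1, 577876)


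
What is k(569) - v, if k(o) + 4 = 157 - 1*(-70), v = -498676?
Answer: 498899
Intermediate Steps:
k(o) = 223 (k(o) = -4 + (157 - 1*(-70)) = -4 + (157 + 70) = -4 + 227 = 223)
k(569) - v = 223 - 1*(-498676) = 223 + 498676 = 498899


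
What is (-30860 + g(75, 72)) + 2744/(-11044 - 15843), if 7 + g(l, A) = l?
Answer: -118272464/3841 ≈ -30792.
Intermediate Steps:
g(l, A) = -7 + l
(-30860 + g(75, 72)) + 2744/(-11044 - 15843) = (-30860 + (-7 + 75)) + 2744/(-11044 - 15843) = (-30860 + 68) + 2744/(-26887) = -30792 + 2744*(-1/26887) = -30792 - 392/3841 = -118272464/3841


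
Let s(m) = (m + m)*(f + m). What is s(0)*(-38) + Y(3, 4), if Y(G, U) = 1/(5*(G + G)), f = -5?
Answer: 1/30 ≈ 0.033333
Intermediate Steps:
Y(G, U) = 1/(10*G) (Y(G, U) = 1/(5*(2*G)) = 1/(10*G))
s(m) = 2*m*(-5 + m) (s(m) = (m + m)*(-5 + m) = (2*m)*(-5 + m) = 2*m*(-5 + m))
s(0)*(-38) + Y(3, 4) = (2*0*(-5 + 0))*(-38) + (⅒)/3 = (2*0*(-5))*(-38) + (⅒)*(⅓) = 0*(-38) + 1/30 = 0 + 1/30 = 1/30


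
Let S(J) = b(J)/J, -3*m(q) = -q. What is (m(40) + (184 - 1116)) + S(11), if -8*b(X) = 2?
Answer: -121267/132 ≈ -918.69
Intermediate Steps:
b(X) = -¼ (b(X) = -⅛*2 = -¼)
m(q) = q/3 (m(q) = -(-1)*q/3 = q/3)
S(J) = -1/(4*J)
(m(40) + (184 - 1116)) + S(11) = ((⅓)*40 + (184 - 1116)) - ¼/11 = (40/3 - 932) - ¼*1/11 = -2756/3 - 1/44 = -121267/132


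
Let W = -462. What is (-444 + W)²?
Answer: 820836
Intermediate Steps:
(-444 + W)² = (-444 - 462)² = (-906)² = 820836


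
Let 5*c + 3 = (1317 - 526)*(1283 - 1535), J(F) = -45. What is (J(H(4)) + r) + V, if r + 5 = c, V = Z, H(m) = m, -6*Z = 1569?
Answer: -80357/2 ≈ -40179.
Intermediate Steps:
Z = -523/2 (Z = -1/6*1569 = -523/2 ≈ -261.50)
V = -523/2 ≈ -261.50
c = -39867 (c = -3/5 + ((1317 - 526)*(1283 - 1535))/5 = -3/5 + (791*(-252))/5 = -3/5 + (1/5)*(-199332) = -3/5 - 199332/5 = -39867)
r = -39872 (r = -5 - 39867 = -39872)
(J(H(4)) + r) + V = (-45 - 39872) - 523/2 = -39917 - 523/2 = -80357/2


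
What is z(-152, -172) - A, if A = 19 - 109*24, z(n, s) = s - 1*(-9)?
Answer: 2434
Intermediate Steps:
z(n, s) = 9 + s (z(n, s) = s + 9 = 9 + s)
A = -2597 (A = 19 - 2616 = -2597)
z(-152, -172) - A = (9 - 172) - 1*(-2597) = -163 + 2597 = 2434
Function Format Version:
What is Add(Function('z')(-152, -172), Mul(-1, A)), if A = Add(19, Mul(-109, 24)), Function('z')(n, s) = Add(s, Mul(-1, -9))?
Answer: 2434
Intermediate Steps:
Function('z')(n, s) = Add(9, s) (Function('z')(n, s) = Add(s, 9) = Add(9, s))
A = -2597 (A = Add(19, -2616) = -2597)
Add(Function('z')(-152, -172), Mul(-1, A)) = Add(Add(9, -172), Mul(-1, -2597)) = Add(-163, 2597) = 2434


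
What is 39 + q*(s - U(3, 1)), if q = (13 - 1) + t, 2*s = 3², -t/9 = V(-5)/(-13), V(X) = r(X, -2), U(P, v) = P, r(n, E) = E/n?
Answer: 3732/65 ≈ 57.415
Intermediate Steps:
V(X) = -2/X
t = 18/65 (t = -9*(-2/(-5))/(-13) = -9*(-2*(-⅕))*(-1)/13 = -18*(-1)/(5*13) = -9*(-2/65) = 18/65 ≈ 0.27692)
s = 9/2 (s = (½)*3² = (½)*9 = 9/2 ≈ 4.5000)
q = 798/65 (q = (13 - 1) + 18/65 = 12 + 18/65 = 798/65 ≈ 12.277)
39 + q*(s - U(3, 1)) = 39 + 798*(9/2 - 1*3)/65 = 39 + 798*(9/2 - 3)/65 = 39 + (798/65)*(3/2) = 39 + 1197/65 = 3732/65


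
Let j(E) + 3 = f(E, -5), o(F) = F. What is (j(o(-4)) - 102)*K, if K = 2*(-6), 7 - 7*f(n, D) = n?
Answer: 8688/7 ≈ 1241.1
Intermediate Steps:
f(n, D) = 1 - n/7
j(E) = -2 - E/7 (j(E) = -3 + (1 - E/7) = -2 - E/7)
K = -12
(j(o(-4)) - 102)*K = ((-2 - ⅐*(-4)) - 102)*(-12) = ((-2 + 4/7) - 102)*(-12) = (-10/7 - 102)*(-12) = -724/7*(-12) = 8688/7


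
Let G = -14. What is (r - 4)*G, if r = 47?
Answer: -602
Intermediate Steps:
(r - 4)*G = (47 - 4)*(-14) = 43*(-14) = -602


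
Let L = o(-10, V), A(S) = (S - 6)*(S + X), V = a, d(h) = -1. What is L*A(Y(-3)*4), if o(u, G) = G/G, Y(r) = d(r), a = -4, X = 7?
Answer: -30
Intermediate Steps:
Y(r) = -1
V = -4
o(u, G) = 1
A(S) = (-6 + S)*(7 + S) (A(S) = (S - 6)*(S + 7) = (-6 + S)*(7 + S))
L = 1
L*A(Y(-3)*4) = 1*(-42 - 1*4 + (-1*4)**2) = 1*(-42 - 4 + (-4)**2) = 1*(-42 - 4 + 16) = 1*(-30) = -30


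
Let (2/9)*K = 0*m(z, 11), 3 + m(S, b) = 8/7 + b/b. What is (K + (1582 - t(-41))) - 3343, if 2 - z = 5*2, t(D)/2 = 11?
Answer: -1783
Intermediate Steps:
t(D) = 22 (t(D) = 2*11 = 22)
z = -8 (z = 2 - 5*2 = 2 - 1*10 = 2 - 10 = -8)
m(S, b) = -6/7 (m(S, b) = -3 + (8/7 + b/b) = -3 + (8*(⅐) + 1) = -3 + (8/7 + 1) = -3 + 15/7 = -6/7)
K = 0 (K = 9*(0*(-6/7))/2 = (9/2)*0 = 0)
(K + (1582 - t(-41))) - 3343 = (0 + (1582 - 1*22)) - 3343 = (0 + (1582 - 22)) - 3343 = (0 + 1560) - 3343 = 1560 - 3343 = -1783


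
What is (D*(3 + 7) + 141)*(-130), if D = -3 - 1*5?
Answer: -7930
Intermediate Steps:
D = -8 (D = -3 - 5 = -8)
(D*(3 + 7) + 141)*(-130) = (-8*(3 + 7) + 141)*(-130) = (-8*10 + 141)*(-130) = (-80 + 141)*(-130) = 61*(-130) = -7930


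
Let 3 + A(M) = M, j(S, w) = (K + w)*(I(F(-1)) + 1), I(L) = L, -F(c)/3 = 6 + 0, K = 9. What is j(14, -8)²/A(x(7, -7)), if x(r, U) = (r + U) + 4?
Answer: 289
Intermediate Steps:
F(c) = -18 (F(c) = -3*(6 + 0) = -3*6 = -18)
x(r, U) = 4 + U + r (x(r, U) = (U + r) + 4 = 4 + U + r)
j(S, w) = -153 - 17*w (j(S, w) = (9 + w)*(-18 + 1) = (9 + w)*(-17) = -153 - 17*w)
A(M) = -3 + M
j(14, -8)²/A(x(7, -7)) = (-153 - 17*(-8))²/(-3 + (4 - 7 + 7)) = (-153 + 136)²/(-3 + 4) = (-17)²/1 = 289*1 = 289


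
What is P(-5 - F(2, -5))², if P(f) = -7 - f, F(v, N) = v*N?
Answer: 144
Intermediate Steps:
F(v, N) = N*v
P(-5 - F(2, -5))² = (-7 - (-5 - (-5)*2))² = (-7 - (-5 - 1*(-10)))² = (-7 - (-5 + 10))² = (-7 - 1*5)² = (-7 - 5)² = (-12)² = 144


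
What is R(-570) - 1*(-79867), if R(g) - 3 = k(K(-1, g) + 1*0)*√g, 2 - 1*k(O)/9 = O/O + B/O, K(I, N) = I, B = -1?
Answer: 79870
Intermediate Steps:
k(O) = 9 + 9/O (k(O) = 18 - 9*(O/O - 1/O) = 18 - 9*(1 - 1/O) = 18 + (-9 + 9/O) = 9 + 9/O)
R(g) = 3 (R(g) = 3 + (9 + 9/(-1 + 1*0))*√g = 3 + (9 + 9/(-1 + 0))*√g = 3 + (9 + 9/(-1))*√g = 3 + (9 + 9*(-1))*√g = 3 + (9 - 9)*√g = 3 + 0*√g = 3 + 0 = 3)
R(-570) - 1*(-79867) = 3 - 1*(-79867) = 3 + 79867 = 79870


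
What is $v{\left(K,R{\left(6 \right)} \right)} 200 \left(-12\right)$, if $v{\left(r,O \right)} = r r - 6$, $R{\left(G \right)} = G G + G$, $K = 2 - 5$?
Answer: $-7200$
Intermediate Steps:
$K = -3$
$R{\left(G \right)} = G + G^{2}$ ($R{\left(G \right)} = G^{2} + G = G + G^{2}$)
$v{\left(r,O \right)} = -6 + r^{2}$ ($v{\left(r,O \right)} = r^{2} - 6 = -6 + r^{2}$)
$v{\left(K,R{\left(6 \right)} \right)} 200 \left(-12\right) = \left(-6 + \left(-3\right)^{2}\right) 200 \left(-12\right) = \left(-6 + 9\right) 200 \left(-12\right) = 3 \cdot 200 \left(-12\right) = 600 \left(-12\right) = -7200$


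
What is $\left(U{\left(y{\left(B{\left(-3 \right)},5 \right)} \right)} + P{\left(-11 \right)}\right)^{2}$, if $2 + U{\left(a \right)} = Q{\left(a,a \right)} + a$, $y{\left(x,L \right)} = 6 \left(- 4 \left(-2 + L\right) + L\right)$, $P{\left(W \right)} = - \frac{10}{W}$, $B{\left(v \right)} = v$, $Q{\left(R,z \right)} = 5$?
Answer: $\frac{175561}{121} \approx 1450.9$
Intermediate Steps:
$y{\left(x,L \right)} = 48 - 18 L$ ($y{\left(x,L \right)} = 6 \left(\left(8 - 4 L\right) + L\right) = 6 \left(8 - 3 L\right) = 48 - 18 L$)
$U{\left(a \right)} = 3 + a$ ($U{\left(a \right)} = -2 + \left(5 + a\right) = 3 + a$)
$\left(U{\left(y{\left(B{\left(-3 \right)},5 \right)} \right)} + P{\left(-11 \right)}\right)^{2} = \left(\left(3 + \left(48 - 90\right)\right) - \frac{10}{-11}\right)^{2} = \left(\left(3 + \left(48 - 90\right)\right) - - \frac{10}{11}\right)^{2} = \left(\left(3 - 42\right) + \frac{10}{11}\right)^{2} = \left(-39 + \frac{10}{11}\right)^{2} = \left(- \frac{419}{11}\right)^{2} = \frac{175561}{121}$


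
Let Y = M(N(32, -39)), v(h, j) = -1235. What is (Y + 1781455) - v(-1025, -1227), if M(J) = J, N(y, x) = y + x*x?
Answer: 1784243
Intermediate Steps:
N(y, x) = y + x²
Y = 1553 (Y = 32 + (-39)² = 32 + 1521 = 1553)
(Y + 1781455) - v(-1025, -1227) = (1553 + 1781455) - 1*(-1235) = 1783008 + 1235 = 1784243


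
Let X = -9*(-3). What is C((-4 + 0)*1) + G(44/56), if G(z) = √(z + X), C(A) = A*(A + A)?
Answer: 32 + √5446/14 ≈ 37.271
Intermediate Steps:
C(A) = 2*A² (C(A) = A*(2*A) = 2*A²)
X = 27
G(z) = √(27 + z) (G(z) = √(z + 27) = √(27 + z))
C((-4 + 0)*1) + G(44/56) = 2*((-4 + 0)*1)² + √(27 + 44/56) = 2*(-4*1)² + √(27 + 44*(1/56)) = 2*(-4)² + √(27 + 11/14) = 2*16 + √(389/14) = 32 + √5446/14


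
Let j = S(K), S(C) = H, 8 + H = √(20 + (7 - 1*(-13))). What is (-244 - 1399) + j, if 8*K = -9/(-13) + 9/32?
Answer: -1651 + 2*√10 ≈ -1644.7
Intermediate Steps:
K = 405/3328 (K = (-9/(-13) + 9/32)/8 = (-9*(-1/13) + 9*(1/32))/8 = (9/13 + 9/32)/8 = (⅛)*(405/416) = 405/3328 ≈ 0.12169)
H = -8 + 2*√10 (H = -8 + √(20 + (7 - 1*(-13))) = -8 + √(20 + (7 + 13)) = -8 + √(20 + 20) = -8 + √40 = -8 + 2*√10 ≈ -1.6754)
S(C) = -8 + 2*√10
j = -8 + 2*√10 ≈ -1.6754
(-244 - 1399) + j = (-244 - 1399) + (-8 + 2*√10) = -1643 + (-8 + 2*√10) = -1651 + 2*√10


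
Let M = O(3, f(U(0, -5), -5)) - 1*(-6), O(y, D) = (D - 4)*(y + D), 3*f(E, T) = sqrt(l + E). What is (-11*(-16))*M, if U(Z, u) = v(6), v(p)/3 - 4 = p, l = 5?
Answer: -3344/9 - 176*sqrt(35)/3 ≈ -718.63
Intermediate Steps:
v(p) = 12 + 3*p
U(Z, u) = 30 (U(Z, u) = 12 + 3*6 = 12 + 18 = 30)
f(E, T) = sqrt(5 + E)/3
O(y, D) = (-4 + D)*(D + y)
M = -19/9 - sqrt(35)/3 (M = ((sqrt(5 + 30)/3)**2 - 4*sqrt(5 + 30)/3 - 4*3 + (sqrt(5 + 30)/3)*3) - 1*(-6) = ((sqrt(35)/3)**2 - 4*sqrt(35)/3 - 12 + (sqrt(35)/3)*3) + 6 = (35/9 - 4*sqrt(35)/3 - 12 + sqrt(35)) + 6 = (-73/9 - sqrt(35)/3) + 6 = -19/9 - sqrt(35)/3 ≈ -4.0831)
(-11*(-16))*M = (-11*(-16))*(-19/9 - sqrt(35)/3) = 176*(-19/9 - sqrt(35)/3) = -3344/9 - 176*sqrt(35)/3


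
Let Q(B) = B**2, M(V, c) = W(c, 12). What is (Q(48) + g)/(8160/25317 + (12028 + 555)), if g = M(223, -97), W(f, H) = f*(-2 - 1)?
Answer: 21899205/106190657 ≈ 0.20623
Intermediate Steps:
W(f, H) = -3*f (W(f, H) = f*(-3) = -3*f)
M(V, c) = -3*c
g = 291 (g = -3*(-97) = 291)
(Q(48) + g)/(8160/25317 + (12028 + 555)) = (48**2 + 291)/(8160/25317 + (12028 + 555)) = (2304 + 291)/(8160*(1/25317) + 12583) = 2595/(2720/8439 + 12583) = 2595/(106190657/8439) = 2595*(8439/106190657) = 21899205/106190657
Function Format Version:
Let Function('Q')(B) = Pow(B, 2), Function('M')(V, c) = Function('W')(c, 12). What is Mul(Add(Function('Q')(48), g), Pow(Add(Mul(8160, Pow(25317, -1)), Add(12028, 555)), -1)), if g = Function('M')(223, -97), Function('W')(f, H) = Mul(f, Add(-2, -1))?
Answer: Rational(21899205, 106190657) ≈ 0.20623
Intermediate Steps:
Function('W')(f, H) = Mul(-3, f) (Function('W')(f, H) = Mul(f, -3) = Mul(-3, f))
Function('M')(V, c) = Mul(-3, c)
g = 291 (g = Mul(-3, -97) = 291)
Mul(Add(Function('Q')(48), g), Pow(Add(Mul(8160, Pow(25317, -1)), Add(12028, 555)), -1)) = Mul(Add(Pow(48, 2), 291), Pow(Add(Mul(8160, Pow(25317, -1)), Add(12028, 555)), -1)) = Mul(Add(2304, 291), Pow(Add(Mul(8160, Rational(1, 25317)), 12583), -1)) = Mul(2595, Pow(Add(Rational(2720, 8439), 12583), -1)) = Mul(2595, Pow(Rational(106190657, 8439), -1)) = Mul(2595, Rational(8439, 106190657)) = Rational(21899205, 106190657)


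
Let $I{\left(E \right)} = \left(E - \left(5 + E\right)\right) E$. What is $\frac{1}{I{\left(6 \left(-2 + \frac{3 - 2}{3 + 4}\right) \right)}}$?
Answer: $\frac{7}{390} \approx 0.017949$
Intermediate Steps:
$I{\left(E \right)} = - 5 E$
$\frac{1}{I{\left(6 \left(-2 + \frac{3 - 2}{3 + 4}\right) \right)}} = \frac{1}{\left(-5\right) 6 \left(-2 + \frac{3 - 2}{3 + 4}\right)} = \frac{1}{\left(-5\right) 6 \left(-2 + 1 \cdot \frac{1}{7}\right)} = \frac{1}{\left(-5\right) 6 \left(-2 + \frac{1}{7}\right)} = \frac{1}{\left(-5\right) 6 \left(- \frac{13}{7}\right)} = \frac{1}{\left(-5\right) \left(- \frac{78}{7}\right)} = \frac{1}{\frac{390}{7}} = \frac{7}{390}$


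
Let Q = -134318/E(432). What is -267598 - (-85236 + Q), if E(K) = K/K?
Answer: -48044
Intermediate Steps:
E(K) = 1
Q = -134318 (Q = -134318/1 = -134318*1 = -134318)
-267598 - (-85236 + Q) = -267598 - (-85236 - 134318) = -267598 - 1*(-219554) = -267598 + 219554 = -48044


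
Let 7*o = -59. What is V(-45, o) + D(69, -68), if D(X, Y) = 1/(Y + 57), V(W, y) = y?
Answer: -656/77 ≈ -8.5195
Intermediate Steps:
o = -59/7 (o = (⅐)*(-59) = -59/7 ≈ -8.4286)
D(X, Y) = 1/(57 + Y)
V(-45, o) + D(69, -68) = -59/7 + 1/(57 - 68) = -59/7 + 1/(-11) = -59/7 - 1/11 = -656/77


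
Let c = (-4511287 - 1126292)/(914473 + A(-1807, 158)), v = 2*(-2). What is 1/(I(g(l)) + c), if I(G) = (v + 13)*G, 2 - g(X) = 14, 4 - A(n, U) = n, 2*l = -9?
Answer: -305428/34865417 ≈ -0.0087602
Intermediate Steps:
l = -9/2 (l = (½)*(-9) = -9/2 ≈ -4.5000)
A(n, U) = 4 - n
g(X) = -12 (g(X) = 2 - 1*14 = 2 - 14 = -12)
v = -4
I(G) = 9*G (I(G) = (-4 + 13)*G = 9*G)
c = -1879193/305428 (c = (-4511287 - 1126292)/(914473 + (4 - 1*(-1807))) = -5637579/(914473 + (4 + 1807)) = -5637579/(914473 + 1811) = -5637579/916284 = -5637579*1/916284 = -1879193/305428 ≈ -6.1527)
1/(I(g(l)) + c) = 1/(9*(-12) - 1879193/305428) = 1/(-108 - 1879193/305428) = 1/(-34865417/305428) = -305428/34865417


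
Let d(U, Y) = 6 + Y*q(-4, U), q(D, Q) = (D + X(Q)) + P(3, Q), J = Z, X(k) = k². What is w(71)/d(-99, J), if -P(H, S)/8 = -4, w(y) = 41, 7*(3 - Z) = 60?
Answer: -287/383289 ≈ -0.00074878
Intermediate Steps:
Z = -39/7 (Z = 3 - ⅐*60 = 3 - 60/7 = -39/7 ≈ -5.5714)
J = -39/7 ≈ -5.5714
P(H, S) = 32 (P(H, S) = -8*(-4) = 32)
q(D, Q) = 32 + D + Q² (q(D, Q) = (D + Q²) + 32 = 32 + D + Q²)
d(U, Y) = 6 + Y*(28 + U²) (d(U, Y) = 6 + Y*(32 - 4 + U²) = 6 + Y*(28 + U²))
w(71)/d(-99, J) = 41/(6 - 39*(28 + (-99)²)/7) = 41/(6 - 39*(28 + 9801)/7) = 41/(6 - 39/7*9829) = 41/(6 - 383331/7) = 41/(-383289/7) = 41*(-7/383289) = -287/383289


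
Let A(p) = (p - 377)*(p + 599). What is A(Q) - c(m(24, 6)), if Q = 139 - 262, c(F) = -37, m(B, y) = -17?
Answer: -237963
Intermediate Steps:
Q = -123
A(p) = (-377 + p)*(599 + p)
A(Q) - c(m(24, 6)) = (-225823 + (-123)² + 222*(-123)) - 1*(-37) = (-225823 + 15129 - 27306) + 37 = -238000 + 37 = -237963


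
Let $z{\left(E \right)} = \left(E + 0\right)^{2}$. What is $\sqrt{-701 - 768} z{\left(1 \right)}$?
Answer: $i \sqrt{1469} \approx 38.328 i$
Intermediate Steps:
$z{\left(E \right)} = E^{2}$
$\sqrt{-701 - 768} z{\left(1 \right)} = \sqrt{-701 - 768} \cdot 1^{2} = \sqrt{-1469} \cdot 1 = i \sqrt{1469} \cdot 1 = i \sqrt{1469}$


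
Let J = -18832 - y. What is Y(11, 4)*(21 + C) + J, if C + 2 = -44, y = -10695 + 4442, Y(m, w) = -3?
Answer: -12504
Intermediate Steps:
y = -6253
C = -46 (C = -2 - 44 = -46)
J = -12579 (J = -18832 - 1*(-6253) = -18832 + 6253 = -12579)
Y(11, 4)*(21 + C) + J = -3*(21 - 46) - 12579 = -3*(-25) - 12579 = 75 - 12579 = -12504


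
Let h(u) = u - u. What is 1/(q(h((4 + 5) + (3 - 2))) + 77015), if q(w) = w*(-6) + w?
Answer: 1/77015 ≈ 1.2984e-5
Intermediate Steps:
h(u) = 0
q(w) = -5*w (q(w) = -6*w + w = -5*w)
1/(q(h((4 + 5) + (3 - 2))) + 77015) = 1/(-5*0 + 77015) = 1/(0 + 77015) = 1/77015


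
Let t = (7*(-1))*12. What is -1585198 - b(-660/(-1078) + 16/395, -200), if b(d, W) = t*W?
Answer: -1601998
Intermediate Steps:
t = -84 (t = -7*12 = -84)
b(d, W) = -84*W
-1585198 - b(-660/(-1078) + 16/395, -200) = -1585198 - (-84)*(-200) = -1585198 - 1*16800 = -1585198 - 16800 = -1601998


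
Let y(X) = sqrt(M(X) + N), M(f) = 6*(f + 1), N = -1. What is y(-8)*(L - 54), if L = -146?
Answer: -200*I*sqrt(43) ≈ -1311.5*I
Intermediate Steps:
M(f) = 6 + 6*f (M(f) = 6*(1 + f) = 6 + 6*f)
y(X) = sqrt(5 + 6*X) (y(X) = sqrt((6 + 6*X) - 1) = sqrt(5 + 6*X))
y(-8)*(L - 54) = sqrt(5 + 6*(-8))*(-146 - 54) = sqrt(5 - 48)*(-200) = sqrt(-43)*(-200) = (I*sqrt(43))*(-200) = -200*I*sqrt(43)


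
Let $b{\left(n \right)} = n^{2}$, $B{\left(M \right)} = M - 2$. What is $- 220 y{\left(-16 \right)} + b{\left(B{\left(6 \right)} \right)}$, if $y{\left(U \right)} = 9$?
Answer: $-1964$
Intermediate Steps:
$B{\left(M \right)} = -2 + M$ ($B{\left(M \right)} = M - 2 = -2 + M$)
$- 220 y{\left(-16 \right)} + b{\left(B{\left(6 \right)} \right)} = \left(-220\right) 9 + \left(-2 + 6\right)^{2} = -1980 + 4^{2} = -1980 + 16 = -1964$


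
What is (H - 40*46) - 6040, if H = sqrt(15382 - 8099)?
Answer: -7880 + sqrt(7283) ≈ -7794.7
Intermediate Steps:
H = sqrt(7283) ≈ 85.340
(H - 40*46) - 6040 = (sqrt(7283) - 40*46) - 6040 = (sqrt(7283) - 1840) - 6040 = (-1840 + sqrt(7283)) - 6040 = -7880 + sqrt(7283)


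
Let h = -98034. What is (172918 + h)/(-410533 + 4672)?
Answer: -74884/405861 ≈ -0.18451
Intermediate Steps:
(172918 + h)/(-410533 + 4672) = (172918 - 98034)/(-410533 + 4672) = 74884/(-405861) = 74884*(-1/405861) = -74884/405861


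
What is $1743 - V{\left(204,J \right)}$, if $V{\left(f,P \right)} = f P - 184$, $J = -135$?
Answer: $29467$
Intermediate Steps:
$V{\left(f,P \right)} = -184 + P f$ ($V{\left(f,P \right)} = P f - 184 = -184 + P f$)
$1743 - V{\left(204,J \right)} = 1743 - \left(-184 - 27540\right) = 1743 - -27724 = 1743 + 27724 = 29467$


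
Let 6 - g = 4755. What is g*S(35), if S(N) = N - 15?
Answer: -94980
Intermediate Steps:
g = -4749 (g = 6 - 1*4755 = 6 - 4755 = -4749)
S(N) = -15 + N
g*S(35) = -4749*(-15 + 35) = -4749*20 = -94980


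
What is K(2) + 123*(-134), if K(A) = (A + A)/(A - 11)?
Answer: -148342/9 ≈ -16482.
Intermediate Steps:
K(A) = 2*A/(-11 + A) (K(A) = (2*A)/(-11 + A) = 2*A/(-11 + A))
K(2) + 123*(-134) = 2*2/(-11 + 2) + 123*(-134) = 2*2/(-9) - 16482 = 2*2*(-⅑) - 16482 = -4/9 - 16482 = -148342/9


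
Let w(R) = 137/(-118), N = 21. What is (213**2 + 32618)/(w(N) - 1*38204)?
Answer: -9202466/4508209 ≈ -2.0413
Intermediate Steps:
w(R) = -137/118 (w(R) = 137*(-1/118) = -137/118)
(213**2 + 32618)/(w(N) - 1*38204) = (213**2 + 32618)/(-137/118 - 1*38204) = (45369 + 32618)/(-137/118 - 38204) = 77987/(-4508209/118) = 77987*(-118/4508209) = -9202466/4508209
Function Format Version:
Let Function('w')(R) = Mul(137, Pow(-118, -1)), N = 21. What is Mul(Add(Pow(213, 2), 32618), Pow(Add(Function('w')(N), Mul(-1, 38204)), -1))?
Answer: Rational(-9202466, 4508209) ≈ -2.0413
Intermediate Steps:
Function('w')(R) = Rational(-137, 118) (Function('w')(R) = Mul(137, Rational(-1, 118)) = Rational(-137, 118))
Mul(Add(Pow(213, 2), 32618), Pow(Add(Function('w')(N), Mul(-1, 38204)), -1)) = Mul(Add(Pow(213, 2), 32618), Pow(Add(Rational(-137, 118), Mul(-1, 38204)), -1)) = Mul(Add(45369, 32618), Pow(Add(Rational(-137, 118), -38204), -1)) = Mul(77987, Pow(Rational(-4508209, 118), -1)) = Mul(77987, Rational(-118, 4508209)) = Rational(-9202466, 4508209)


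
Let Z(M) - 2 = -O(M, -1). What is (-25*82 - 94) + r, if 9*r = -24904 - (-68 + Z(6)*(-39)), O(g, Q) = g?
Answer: -44288/9 ≈ -4920.9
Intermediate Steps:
Z(M) = 2 - M
r = -24992/9 (r = (-24904 - (-68 + (2 - 1*6)*(-39)))/9 = (-24904 - (-68 + (2 - 6)*(-39)))/9 = (-24904 - (-68 - 4*(-39)))/9 = (-24904 - (-68 + 156))/9 = (-24904 - 1*88)/9 = (-24904 - 88)/9 = (⅑)*(-24992) = -24992/9 ≈ -2776.9)
(-25*82 - 94) + r = (-25*82 - 94) - 24992/9 = (-2050 - 94) - 24992/9 = -2144 - 24992/9 = -44288/9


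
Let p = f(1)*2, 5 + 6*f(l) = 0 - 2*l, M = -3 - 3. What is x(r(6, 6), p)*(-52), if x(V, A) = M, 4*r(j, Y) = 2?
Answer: 312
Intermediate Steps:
M = -6
r(j, Y) = ½ (r(j, Y) = (¼)*2 = ½)
f(l) = -⅚ - l/3 (f(l) = -⅚ + (0 - 2*l)/6 = -⅚ + (-2*l)/6 = -⅚ - l/3)
p = -7/3 (p = (-⅚ - ⅓*1)*2 = (-⅚ - ⅓)*2 = -7/6*2 = -7/3 ≈ -2.3333)
x(V, A) = -6
x(r(6, 6), p)*(-52) = -6*(-52) = 312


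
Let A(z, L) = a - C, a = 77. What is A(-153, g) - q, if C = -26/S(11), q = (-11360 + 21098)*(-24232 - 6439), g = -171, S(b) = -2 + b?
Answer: 2688068501/9 ≈ 2.9867e+8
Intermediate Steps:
q = -298674198 (q = 9738*(-30671) = -298674198)
C = -26/9 (C = -26/(-2 + 11) = -26/9 ≈ -2.8889)
A(z, L) = 719/9 (A(z, L) = 77 - 1*(-26/9) = 77 + 26/9 = 719/9)
A(-153, g) - q = 719/9 - 1*(-298674198) = 719/9 + 298674198 = 2688068501/9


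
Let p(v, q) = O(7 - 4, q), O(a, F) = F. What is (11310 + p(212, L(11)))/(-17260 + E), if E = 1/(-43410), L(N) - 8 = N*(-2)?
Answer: -490359360/749256601 ≈ -0.65446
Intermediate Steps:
L(N) = 8 - 2*N (L(N) = 8 + N*(-2) = 8 - 2*N)
E = -1/43410 ≈ -2.3036e-5
p(v, q) = q
(11310 + p(212, L(11)))/(-17260 + E) = (11310 + (8 - 2*11))/(-17260 - 1/43410) = (11310 + (8 - 22))/(-749256601/43410) = (11310 - 14)*(-43410/749256601) = 11296*(-43410/749256601) = -490359360/749256601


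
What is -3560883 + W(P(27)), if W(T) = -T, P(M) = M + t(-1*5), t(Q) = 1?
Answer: -3560911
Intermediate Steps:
P(M) = 1 + M (P(M) = M + 1 = 1 + M)
-3560883 + W(P(27)) = -3560883 - (1 + 27) = -3560883 - 1*28 = -3560883 - 28 = -3560911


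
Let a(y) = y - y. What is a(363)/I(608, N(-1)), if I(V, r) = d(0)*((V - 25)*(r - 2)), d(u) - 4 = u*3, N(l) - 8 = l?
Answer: 0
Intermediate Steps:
N(l) = 8 + l
a(y) = 0
d(u) = 4 + 3*u (d(u) = 4 + u*3 = 4 + 3*u)
I(V, r) = 4*(-25 + V)*(-2 + r) (I(V, r) = (4 + 3*0)*((V - 25)*(r - 2)) = (4 + 0)*((-25 + V)*(-2 + r)) = 4*((-25 + V)*(-2 + r)) = 4*(-25 + V)*(-2 + r))
a(363)/I(608, N(-1)) = 0/(200 - 100*(8 - 1) - 8*608 + 4*608*(8 - 1)) = 0/(200 - 100*7 - 4864 + 4*608*7) = 0/(200 - 700 - 4864 + 17024) = 0/11660 = 0*(1/11660) = 0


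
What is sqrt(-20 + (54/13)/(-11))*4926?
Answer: 4926*I*sqrt(416702)/143 ≈ 22237.0*I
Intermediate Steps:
sqrt(-20 + (54/13)/(-11))*4926 = sqrt(-20 + (54*(1/13))*(-1/11))*4926 = sqrt(-20 + (54/13)*(-1/11))*4926 = sqrt(-20 - 54/143)*4926 = sqrt(-2914/143)*4926 = (I*sqrt(416702)/143)*4926 = 4926*I*sqrt(416702)/143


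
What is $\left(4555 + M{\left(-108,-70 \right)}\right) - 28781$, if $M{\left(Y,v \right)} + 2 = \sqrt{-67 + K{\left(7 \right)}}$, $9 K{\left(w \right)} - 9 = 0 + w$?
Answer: $-24228 + \frac{i \sqrt{587}}{3} \approx -24228.0 + 8.076 i$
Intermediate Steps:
$K{\left(w \right)} = 1 + \frac{w}{9}$ ($K{\left(w \right)} = 1 + \frac{0 + w}{9} = 1 + \frac{w}{9}$)
$M{\left(Y,v \right)} = -2 + \frac{i \sqrt{587}}{3}$ ($M{\left(Y,v \right)} = -2 + \sqrt{-67 + \left(1 + \frac{1}{9} \cdot 7\right)} = -2 + \sqrt{-67 + \left(1 + \frac{7}{9}\right)} = -2 + \sqrt{-67 + \frac{16}{9}} = -2 + \sqrt{- \frac{587}{9}} = -2 + \frac{i \sqrt{587}}{3}$)
$\left(4555 + M{\left(-108,-70 \right)}\right) - 28781 = \left(4555 - \left(2 - \frac{i \sqrt{587}}{3}\right)\right) - 28781 = \left(4553 + \frac{i \sqrt{587}}{3}\right) - 28781 = -24228 + \frac{i \sqrt{587}}{3}$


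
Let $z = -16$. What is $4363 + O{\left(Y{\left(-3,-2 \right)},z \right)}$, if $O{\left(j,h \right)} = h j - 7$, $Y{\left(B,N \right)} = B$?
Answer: $4404$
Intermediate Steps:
$O{\left(j,h \right)} = -7 + h j$
$4363 + O{\left(Y{\left(-3,-2 \right)},z \right)} = 4363 - -41 = 4363 + \left(-7 + 48\right) = 4363 + 41 = 4404$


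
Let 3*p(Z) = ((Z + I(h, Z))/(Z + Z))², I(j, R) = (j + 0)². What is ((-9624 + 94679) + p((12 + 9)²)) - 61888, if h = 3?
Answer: 166872526/7203 ≈ 23167.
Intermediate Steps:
I(j, R) = j²
p(Z) = (9 + Z)²/(12*Z²) (p(Z) = ((Z + 3²)/(Z + Z))²/3 = ((Z + 9)/((2*Z)))²/3 = ((9 + Z)*(1/(2*Z)))²/3 = ((9 + Z)/(2*Z))²/3 = ((9 + Z)²/(4*Z²))/3 = (9 + Z)²/(12*Z²))
((-9624 + 94679) + p((12 + 9)²)) - 61888 = ((-9624 + 94679) + (9 + (12 + 9)²)²/(12*((12 + 9)²)²)) - 61888 = (85055 + (9 + 21²)²/(12*(21²)²)) - 61888 = (85055 + (1/12)*(9 + 441)²/441²) - 61888 = (85055 + (1/12)*(1/194481)*450²) - 61888 = (85055 + (1/12)*(1/194481)*202500) - 61888 = (85055 + 625/7203) - 61888 = 612651790/7203 - 61888 = 166872526/7203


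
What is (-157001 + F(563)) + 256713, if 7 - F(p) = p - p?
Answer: 99719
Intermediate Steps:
F(p) = 7 (F(p) = 7 - (p - p) = 7 - 1*0 = 7 + 0 = 7)
(-157001 + F(563)) + 256713 = (-157001 + 7) + 256713 = -156994 + 256713 = 99719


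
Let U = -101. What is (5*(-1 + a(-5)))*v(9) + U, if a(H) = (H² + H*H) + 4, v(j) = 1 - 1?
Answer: -101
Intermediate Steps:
v(j) = 0
a(H) = 4 + 2*H² (a(H) = (H² + H²) + 4 = 2*H² + 4 = 4 + 2*H²)
(5*(-1 + a(-5)))*v(9) + U = (5*(-1 + (4 + 2*(-5)²)))*0 - 101 = (5*(-1 + (4 + 2*25)))*0 - 101 = (5*(-1 + (4 + 50)))*0 - 101 = (5*(-1 + 54))*0 - 101 = (5*53)*0 - 101 = 265*0 - 101 = 0 - 101 = -101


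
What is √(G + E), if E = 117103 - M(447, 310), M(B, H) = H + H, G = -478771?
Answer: 4*I*√22643 ≈ 601.9*I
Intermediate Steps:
M(B, H) = 2*H
E = 116483 (E = 117103 - 2*310 = 117103 - 1*620 = 117103 - 620 = 116483)
√(G + E) = √(-478771 + 116483) = √(-362288) = 4*I*√22643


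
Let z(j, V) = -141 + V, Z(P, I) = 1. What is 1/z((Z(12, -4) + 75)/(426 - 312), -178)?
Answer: -1/319 ≈ -0.0031348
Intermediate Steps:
1/z((Z(12, -4) + 75)/(426 - 312), -178) = 1/(-141 - 178) = 1/(-319) = -1/319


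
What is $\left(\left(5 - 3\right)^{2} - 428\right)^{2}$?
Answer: $179776$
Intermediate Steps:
$\left(\left(5 - 3\right)^{2} - 428\right)^{2} = \left(2^{2} - 428\right)^{2} = \left(4 - 428\right)^{2} = \left(-424\right)^{2} = 179776$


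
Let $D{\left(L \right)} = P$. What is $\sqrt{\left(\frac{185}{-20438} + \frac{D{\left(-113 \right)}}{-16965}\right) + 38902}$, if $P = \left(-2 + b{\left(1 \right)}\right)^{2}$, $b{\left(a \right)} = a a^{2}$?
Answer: $\frac{\sqrt{519653475164569112510}}{115576890} \approx 197.24$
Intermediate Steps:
$b{\left(a \right)} = a^{3}$
$P = 1$ ($P = \left(-2 + 1^{3}\right)^{2} = \left(-2 + 1\right)^{2} = \left(-1\right)^{2} = 1$)
$D{\left(L \right)} = 1$
$\sqrt{\left(\frac{185}{-20438} + \frac{D{\left(-113 \right)}}{-16965}\right) + 38902} = \sqrt{\left(\frac{185}{-20438} + 1 \frac{1}{-16965}\right) + 38902} = \sqrt{\left(185 \left(- \frac{1}{20438}\right) + 1 \left(- \frac{1}{16965}\right)\right) + 38902} = \sqrt{\left(- \frac{185}{20438} - \frac{1}{16965}\right) + 38902} = \sqrt{- \frac{3158963}{346730670} + 38902} = \sqrt{\frac{13488513365377}{346730670}} = \frac{\sqrt{519653475164569112510}}{115576890}$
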